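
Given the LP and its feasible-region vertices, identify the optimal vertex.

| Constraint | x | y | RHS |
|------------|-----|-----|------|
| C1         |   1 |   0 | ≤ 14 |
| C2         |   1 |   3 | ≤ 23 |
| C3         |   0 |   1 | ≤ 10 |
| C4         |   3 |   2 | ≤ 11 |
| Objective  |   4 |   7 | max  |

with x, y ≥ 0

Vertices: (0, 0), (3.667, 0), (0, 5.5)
Evaluating z = 4x + 7y at each vertex:
  (0, 0): z = 0
  (3.667, 0): z = 14.67
  (0, 5.5): z = 38.5

The largest value is z = 38.5, attained at (0, 5.5).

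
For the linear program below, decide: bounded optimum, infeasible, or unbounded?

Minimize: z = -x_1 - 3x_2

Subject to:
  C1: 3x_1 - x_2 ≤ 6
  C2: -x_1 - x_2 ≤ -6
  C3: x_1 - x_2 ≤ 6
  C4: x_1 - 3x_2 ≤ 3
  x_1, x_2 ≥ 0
Feasible point: (0, 6) satisfies every constraint, so the LP is feasible.
Direction d = (0, 1): for each constraint row a, a·d ≤ 0 —
  (3)(0) + (-1)(1) = -1 ≤ 0
  (-1)(0) + (-1)(1) = -1 ≤ 0
  (1)(0) + (-1)(1) = -1 ≤ 0
  (1)(0) + (-3)(1) = -3 ≤ 0
and d ≥ 0, so (0, 6) + t·d stays feasible for every t ≥ 0. Along this ray z = -x_1 - 3x_2 changes by -3 per unit t, so z → −∞.

Unbounded — the objective can decrease without bound over the feasible region.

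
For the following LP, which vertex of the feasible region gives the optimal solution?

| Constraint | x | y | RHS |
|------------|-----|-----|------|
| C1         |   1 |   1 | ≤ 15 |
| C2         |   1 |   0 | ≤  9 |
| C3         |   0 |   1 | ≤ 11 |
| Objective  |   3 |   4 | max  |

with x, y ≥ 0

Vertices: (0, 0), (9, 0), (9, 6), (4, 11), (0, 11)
(4, 11) with z = 56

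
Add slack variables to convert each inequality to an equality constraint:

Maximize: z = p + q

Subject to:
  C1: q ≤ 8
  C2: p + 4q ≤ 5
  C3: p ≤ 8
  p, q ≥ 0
max z = p + q

s.t.
  q + s1 = 8
  p + 4q + s2 = 5
  p + s3 = 8
  p, q, s1, s2, s3 ≥ 0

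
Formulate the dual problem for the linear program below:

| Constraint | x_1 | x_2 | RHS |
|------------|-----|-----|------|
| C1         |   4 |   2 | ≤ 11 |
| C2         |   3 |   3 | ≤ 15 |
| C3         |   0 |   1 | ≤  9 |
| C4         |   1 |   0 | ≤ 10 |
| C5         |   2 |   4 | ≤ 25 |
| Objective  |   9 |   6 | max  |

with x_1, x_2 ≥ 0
Minimize: z = 11y1 + 15y2 + 9y3 + 10y4 + 25y5

Subject to:
  C1: -4y1 - 3y2 - y4 - 2y5 ≤ -9
  C2: -2y1 - 3y2 - y3 - 4y5 ≤ -6
  y1, y2, y3, y4, y5 ≥ 0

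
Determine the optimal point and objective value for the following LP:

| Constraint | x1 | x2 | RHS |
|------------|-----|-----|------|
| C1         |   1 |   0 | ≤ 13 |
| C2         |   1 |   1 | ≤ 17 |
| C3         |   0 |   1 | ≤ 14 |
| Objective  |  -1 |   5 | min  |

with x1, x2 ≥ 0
Each vertex is the intersection of two constraint boundaries that also satisfies all remaining constraints:
  x1 = 0 and x2 = 0 → (0, 0)
  x1 = 13 and x2 = 0 → (13, 0)
  x1 = 13 and x1 + x2 = 17 → (13, 4)
  x1 + x2 = 17 and x2 = 14 → (3, 14)
  x2 = 14 and x1 = 0 → (0, 14)

Evaluating z = -x1 + 5x2 at each vertex:
  (0, 0): z = 0
  (13, 0): z = -13
  (13, 4): z = 7
  (3, 14): z = 67
  (0, 14): z = 70

The minimum is at (13, 0) with z = -13.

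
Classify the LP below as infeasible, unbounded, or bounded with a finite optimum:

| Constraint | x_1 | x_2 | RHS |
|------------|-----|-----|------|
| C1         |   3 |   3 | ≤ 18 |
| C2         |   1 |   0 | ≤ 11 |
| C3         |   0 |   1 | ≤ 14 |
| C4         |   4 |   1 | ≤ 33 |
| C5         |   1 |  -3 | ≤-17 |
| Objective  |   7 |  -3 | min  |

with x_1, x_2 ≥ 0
The point (0, 6) satisfies every constraint, so the LP is feasible; the constraints give x_1 ≤ 11 and x_2 ≤ 14, which with x_1, x_2 ≥ 0 keep the feasible region inside a bounded box. A feasible, bounded LP attains a finite optimum at a vertex.

Evaluating z = 7x_1 - 3x_2 at each vertex:
  (0, 5.667): z = -17
  (0.25, 5.75): z = -15.5
  (0, 6): z = -18

Bounded optimum: z* = -18 at (0, 6).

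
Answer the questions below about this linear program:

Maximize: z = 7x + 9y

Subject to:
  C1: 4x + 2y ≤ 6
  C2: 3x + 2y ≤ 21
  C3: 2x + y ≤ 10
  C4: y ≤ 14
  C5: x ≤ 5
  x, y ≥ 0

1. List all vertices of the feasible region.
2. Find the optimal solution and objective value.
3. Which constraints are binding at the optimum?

1. (0, 0), (1.5, 0), (0, 3)
2. x = 0, y = 3, z = 27
3. C1, x ≥ 0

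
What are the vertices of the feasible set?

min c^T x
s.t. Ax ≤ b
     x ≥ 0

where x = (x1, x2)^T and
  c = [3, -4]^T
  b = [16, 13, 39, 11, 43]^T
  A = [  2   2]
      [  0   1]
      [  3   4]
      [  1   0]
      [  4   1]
Each vertex is the intersection of two constraint boundaries that also satisfies all remaining constraints:
  x1 = 0 and x2 = 0 → (0, 0)
  2x1 + 2x2 = 16 and x2 = 0 → (8, 0)
  2x1 + 2x2 = 16 and x1 = 0 → (0, 8)

Vertices: (0, 0), (8, 0), (0, 8)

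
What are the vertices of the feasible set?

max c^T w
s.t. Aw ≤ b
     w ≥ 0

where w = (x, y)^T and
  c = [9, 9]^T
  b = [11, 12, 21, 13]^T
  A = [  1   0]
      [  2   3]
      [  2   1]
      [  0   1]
Each vertex is the intersection of two constraint boundaries that also satisfies all remaining constraints:
  x = 0 and y = 0 → (0, 0)
  2x + 3y = 12 and y = 0 → (6, 0)
  2x + 3y = 12 and x = 0 → (0, 4)

Vertices: (0, 0), (6, 0), (0, 4)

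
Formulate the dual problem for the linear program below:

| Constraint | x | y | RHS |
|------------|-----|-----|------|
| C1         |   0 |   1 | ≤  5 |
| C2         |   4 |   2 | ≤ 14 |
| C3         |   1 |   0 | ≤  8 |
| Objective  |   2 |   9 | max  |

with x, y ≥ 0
Minimize: z = 5y1 + 14y2 + 8y3

Subject to:
  C1: -4y2 - y3 ≤ -2
  C2: -y1 - 2y2 ≤ -9
  y1, y2, y3 ≥ 0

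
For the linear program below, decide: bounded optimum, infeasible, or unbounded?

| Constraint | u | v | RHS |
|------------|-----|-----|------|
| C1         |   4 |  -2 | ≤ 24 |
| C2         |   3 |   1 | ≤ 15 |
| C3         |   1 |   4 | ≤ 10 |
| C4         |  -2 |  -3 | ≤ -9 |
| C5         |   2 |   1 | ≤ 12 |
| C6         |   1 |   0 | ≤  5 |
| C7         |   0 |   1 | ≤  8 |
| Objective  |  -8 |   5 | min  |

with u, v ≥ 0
The point (5, 0) satisfies every constraint, so the LP is feasible; the constraints give u ≤ 5 and v ≤ 8, which with u, v ≥ 0 keep the feasible region inside a bounded box. A feasible, bounded LP attains a finite optimum at a vertex.

Evaluating z = -8u + 5v at each vertex:
  (4.5, 0): z = -36
  (5, 0): z = -40
  (4.545, 1.364): z = -29.55
  (1.2, 2.2): z = 1.4

The LP has an optimal solution: (5, 0) with z = -40.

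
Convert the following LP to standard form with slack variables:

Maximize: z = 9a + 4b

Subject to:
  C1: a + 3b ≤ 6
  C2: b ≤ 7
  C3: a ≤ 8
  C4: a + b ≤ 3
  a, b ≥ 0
max z = 9a + 4b

s.t.
  a + 3b + s1 = 6
  b + s2 = 7
  a + s3 = 8
  a + b + s4 = 3
  a, b, s1, s2, s3, s4 ≥ 0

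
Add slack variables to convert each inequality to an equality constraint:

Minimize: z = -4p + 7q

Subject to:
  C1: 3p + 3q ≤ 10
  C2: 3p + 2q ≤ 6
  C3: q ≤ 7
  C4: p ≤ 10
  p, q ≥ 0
min z = -4p + 7q

s.t.
  3p + 3q + s1 = 10
  3p + 2q + s2 = 6
  q + s3 = 7
  p + s4 = 10
  p, q, s1, s2, s3, s4 ≥ 0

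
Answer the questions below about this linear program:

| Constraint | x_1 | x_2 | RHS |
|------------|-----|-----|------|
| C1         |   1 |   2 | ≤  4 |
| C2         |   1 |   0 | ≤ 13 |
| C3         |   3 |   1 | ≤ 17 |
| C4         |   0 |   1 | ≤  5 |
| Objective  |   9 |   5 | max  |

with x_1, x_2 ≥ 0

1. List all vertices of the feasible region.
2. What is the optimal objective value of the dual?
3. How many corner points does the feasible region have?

1. (0, 0), (4, 0), (0, 2)
2. 36 (by strong duality, equal to the primal optimum)
3. 3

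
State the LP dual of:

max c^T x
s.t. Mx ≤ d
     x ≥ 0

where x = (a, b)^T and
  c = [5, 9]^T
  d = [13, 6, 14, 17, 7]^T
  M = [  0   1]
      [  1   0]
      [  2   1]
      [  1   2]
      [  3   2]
Minimize: z = 13y1 + 6y2 + 14y3 + 17y4 + 7y5

Subject to:
  C1: -y2 - 2y3 - y4 - 3y5 ≤ -5
  C2: -y1 - y3 - 2y4 - 2y5 ≤ -9
  y1, y2, y3, y4, y5 ≥ 0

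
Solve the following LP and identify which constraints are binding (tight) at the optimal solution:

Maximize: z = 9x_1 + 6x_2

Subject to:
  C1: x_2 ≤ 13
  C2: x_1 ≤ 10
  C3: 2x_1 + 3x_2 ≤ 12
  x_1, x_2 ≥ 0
Optimal: x_1 = 6, x_2 = 0
Slack at optimum:
  C1: slack = 13
  C2: slack = 4
  C3: slack = 0 (binding)
  x_1 ≥ 0: x_1 = 6
  x_2 ≥ 0: x_2 = 0 (binding)
Binding constraints: C3, x_2 ≥ 0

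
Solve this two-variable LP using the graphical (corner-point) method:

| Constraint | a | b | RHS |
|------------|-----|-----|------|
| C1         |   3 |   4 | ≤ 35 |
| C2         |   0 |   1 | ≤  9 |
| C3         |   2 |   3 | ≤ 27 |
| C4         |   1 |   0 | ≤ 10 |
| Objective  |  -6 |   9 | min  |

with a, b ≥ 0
a = 10, b = 0, z = -60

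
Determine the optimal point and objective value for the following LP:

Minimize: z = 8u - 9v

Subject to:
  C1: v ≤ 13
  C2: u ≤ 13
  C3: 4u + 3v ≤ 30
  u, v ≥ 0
u = 0, v = 10, z = -90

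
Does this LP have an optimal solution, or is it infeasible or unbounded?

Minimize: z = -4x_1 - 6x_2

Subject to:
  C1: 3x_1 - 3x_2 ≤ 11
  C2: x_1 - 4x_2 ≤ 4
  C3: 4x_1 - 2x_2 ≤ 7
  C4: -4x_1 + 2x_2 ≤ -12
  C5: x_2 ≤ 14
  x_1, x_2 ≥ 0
C3 requires 4x_1 - 2x_2 ≤ 7, while C4 (-4x_1 + 2x_2 ≤ -12) is equivalent to 4x_1 - 2x_2 ≥ 12. Together they would need 12 ≤ 4x_1 - 2x_2 ≤ 7, which is impossible since 12 > 7. No point satisfies all constraints.

The feasible region is empty; the LP is infeasible.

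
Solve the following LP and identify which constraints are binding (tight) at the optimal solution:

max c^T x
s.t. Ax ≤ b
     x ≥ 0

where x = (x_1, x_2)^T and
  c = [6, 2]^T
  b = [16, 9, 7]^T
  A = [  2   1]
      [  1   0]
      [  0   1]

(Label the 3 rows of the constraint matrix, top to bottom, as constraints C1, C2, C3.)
Optimal: x_1 = 8, x_2 = 0
Binding: C1, x_2 ≥ 0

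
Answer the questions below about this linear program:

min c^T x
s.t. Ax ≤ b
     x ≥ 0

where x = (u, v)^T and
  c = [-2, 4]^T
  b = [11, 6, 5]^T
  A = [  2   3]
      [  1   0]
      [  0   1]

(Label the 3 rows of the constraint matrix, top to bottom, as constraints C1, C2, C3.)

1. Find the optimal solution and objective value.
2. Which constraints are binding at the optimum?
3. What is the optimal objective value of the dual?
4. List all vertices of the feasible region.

1. u = 5.5, v = 0, z = -11
2. C1, v ≥ 0
3. -11 (by strong duality, equal to the primal optimum)
4. (0, 0), (5.5, 0), (0, 3.667)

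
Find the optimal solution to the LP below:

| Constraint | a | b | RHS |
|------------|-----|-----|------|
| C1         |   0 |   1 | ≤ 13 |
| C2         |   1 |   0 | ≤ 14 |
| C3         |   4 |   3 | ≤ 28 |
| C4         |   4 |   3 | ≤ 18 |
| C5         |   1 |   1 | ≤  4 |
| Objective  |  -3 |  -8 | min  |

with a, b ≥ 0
a = 0, b = 4, z = -32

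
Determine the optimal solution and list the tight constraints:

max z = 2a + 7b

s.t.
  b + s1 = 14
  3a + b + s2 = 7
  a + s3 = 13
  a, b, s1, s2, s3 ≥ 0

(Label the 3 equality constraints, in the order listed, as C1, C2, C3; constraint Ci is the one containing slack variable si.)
Optimal: a = 0, b = 7
Slack at optimum:
  C1: slack = 7
  C2: slack = 0 (binding)
  C3: slack = 13
  a ≥ 0: a = 0 (binding)
  b ≥ 0: b = 7
Binding constraints: C2, a ≥ 0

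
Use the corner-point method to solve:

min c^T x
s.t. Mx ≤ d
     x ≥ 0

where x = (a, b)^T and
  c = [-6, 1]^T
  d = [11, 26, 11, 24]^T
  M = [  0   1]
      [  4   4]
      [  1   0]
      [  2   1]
Each vertex is the intersection of two constraint boundaries that also satisfies all remaining constraints:
  a = 0 and b = 0 → (0, 0)
  4a + 4b = 26 and b = 0 → (6.5, 0)
  4a + 4b = 26 and a = 0 → (0, 6.5)

Evaluating z = -6a + b at each vertex:
  (0, 0): z = 0
  (6.5, 0): z = -39
  (0, 6.5): z = 6.5

The minimum is at (6.5, 0) with z = -39.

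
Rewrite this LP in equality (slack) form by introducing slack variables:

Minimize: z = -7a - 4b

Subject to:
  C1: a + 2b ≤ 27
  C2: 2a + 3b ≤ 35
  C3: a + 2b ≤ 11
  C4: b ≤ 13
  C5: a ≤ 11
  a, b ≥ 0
min z = -7a - 4b

s.t.
  a + 2b + s1 = 27
  2a + 3b + s2 = 35
  a + 2b + s3 = 11
  b + s4 = 13
  a + s5 = 11
  a, b, s1, s2, s3, s4, s5 ≥ 0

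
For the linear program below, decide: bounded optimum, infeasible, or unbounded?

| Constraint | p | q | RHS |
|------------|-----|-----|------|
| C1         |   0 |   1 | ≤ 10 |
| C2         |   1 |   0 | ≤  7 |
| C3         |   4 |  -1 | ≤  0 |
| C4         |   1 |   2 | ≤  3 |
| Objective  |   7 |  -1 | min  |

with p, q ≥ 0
The point (0, 1.5) satisfies every constraint, so the LP is feasible; the constraints give p ≤ 7 and q ≤ 10, which with p, q ≥ 0 keep the feasible region inside a bounded box. A feasible, bounded LP attains a finite optimum at a vertex.

Evaluating z = 7p - q at each vertex:
  (0, 0): z = 0
  (0.3333, 1.333): z = 1
  (0, 1.5): z = -1.5

The LP has an optimal solution: (0, 1.5) with z = -1.5.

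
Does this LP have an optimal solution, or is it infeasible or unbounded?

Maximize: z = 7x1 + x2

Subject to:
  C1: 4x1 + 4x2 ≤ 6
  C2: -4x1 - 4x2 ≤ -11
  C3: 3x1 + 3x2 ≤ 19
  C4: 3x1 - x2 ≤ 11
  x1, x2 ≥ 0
C1 requires 4x1 + 4x2 ≤ 6, while C2 (-4x1 - 4x2 ≤ -11) is equivalent to 4x1 + 4x2 ≥ 11. Together they would need 11 ≤ 4x1 + 4x2 ≤ 6, which is impossible since 11 > 6. No point satisfies all constraints.

Infeasible: no point satisfies all constraints simultaneously.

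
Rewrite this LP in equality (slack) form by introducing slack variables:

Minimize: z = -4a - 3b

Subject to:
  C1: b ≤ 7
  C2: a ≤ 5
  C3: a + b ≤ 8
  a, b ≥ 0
min z = -4a - 3b

s.t.
  b + s1 = 7
  a + s2 = 5
  a + b + s3 = 8
  a, b, s1, s2, s3 ≥ 0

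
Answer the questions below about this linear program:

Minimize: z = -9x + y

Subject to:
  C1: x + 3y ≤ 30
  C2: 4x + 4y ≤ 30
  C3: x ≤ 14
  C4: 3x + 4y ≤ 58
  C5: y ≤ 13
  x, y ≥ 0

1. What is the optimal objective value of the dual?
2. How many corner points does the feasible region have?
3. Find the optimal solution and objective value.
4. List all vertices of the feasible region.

1. -67.5 (by strong duality, equal to the primal optimum)
2. 3
3. x = 7.5, y = 0, z = -67.5
4. (0, 0), (7.5, 0), (0, 7.5)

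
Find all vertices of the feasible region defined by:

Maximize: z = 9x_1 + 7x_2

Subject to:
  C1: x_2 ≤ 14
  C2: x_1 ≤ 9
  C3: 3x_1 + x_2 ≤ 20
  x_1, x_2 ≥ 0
Each vertex is the intersection of two constraint boundaries that also satisfies all remaining constraints:
  x_1 = 0 and x_2 = 0 → (0, 0)
  3x_1 + x_2 = 20 and x_2 = 0 → (6.667, 0)
  x_2 = 14 and 3x_1 + x_2 = 20 → (2, 14)
  x_2 = 14 and x_1 = 0 → (0, 14)

Vertices: (0, 0), (6.667, 0), (2, 14), (0, 14)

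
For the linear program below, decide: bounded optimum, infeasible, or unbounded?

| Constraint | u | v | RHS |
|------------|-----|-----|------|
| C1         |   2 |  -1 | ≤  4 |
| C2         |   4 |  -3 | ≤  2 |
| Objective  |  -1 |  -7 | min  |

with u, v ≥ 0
Feasible point: (0, 0) satisfies every constraint, so the LP is feasible.
Direction d = (0, 1): for each constraint row a, a·d ≤ 0 —
  (2)(0) + (-1)(1) = -1 ≤ 0
  (4)(0) + (-3)(1) = -3 ≤ 0
and d ≥ 0, so (0, 0) + t·d stays feasible for every t ≥ 0. Along this ray z = -u - 7v changes by -7 per unit t, so z → −∞.

The LP is unbounded; z can be made arbitrarily small.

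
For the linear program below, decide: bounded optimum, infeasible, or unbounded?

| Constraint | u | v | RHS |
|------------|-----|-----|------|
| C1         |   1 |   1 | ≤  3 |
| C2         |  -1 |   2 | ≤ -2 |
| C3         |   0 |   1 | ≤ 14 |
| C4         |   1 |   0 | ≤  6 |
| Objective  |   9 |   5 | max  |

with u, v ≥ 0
The point (3, 0) satisfies every constraint, so the LP is feasible; the constraints give u ≤ 6 and v ≤ 14, which with u, v ≥ 0 keep the feasible region inside a bounded box. A feasible, bounded LP attains a finite optimum at a vertex.

Evaluating z = 9u + 5v at each vertex:
  (2, 0): z = 18
  (3, 0): z = 27
  (2.667, 0.3333): z = 25.67

Feasible with finite optimum z* = 27 at (3, 0).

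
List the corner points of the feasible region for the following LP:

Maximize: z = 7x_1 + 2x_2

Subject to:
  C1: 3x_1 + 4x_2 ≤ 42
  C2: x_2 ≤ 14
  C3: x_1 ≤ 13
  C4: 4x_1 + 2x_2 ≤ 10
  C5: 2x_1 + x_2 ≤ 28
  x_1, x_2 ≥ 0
Each vertex is the intersection of two constraint boundaries that also satisfies all remaining constraints:
  x_1 = 0 and x_2 = 0 → (0, 0)
  4x_1 + 2x_2 = 10 and x_2 = 0 → (2.5, 0)
  4x_1 + 2x_2 = 10 and x_1 = 0 → (0, 5)

Vertices: (0, 0), (2.5, 0), (0, 5)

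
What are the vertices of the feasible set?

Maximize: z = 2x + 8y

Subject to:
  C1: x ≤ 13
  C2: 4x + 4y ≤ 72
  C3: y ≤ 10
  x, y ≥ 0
Each vertex is the intersection of two constraint boundaries that also satisfies all remaining constraints:
  x = 0 and y = 0 → (0, 0)
  x = 13 and y = 0 → (13, 0)
  x = 13 and 4x + 4y = 72 → (13, 5)
  4x + 4y = 72 and y = 10 → (8, 10)
  y = 10 and x = 0 → (0, 10)

Vertices: (0, 0), (13, 0), (13, 5), (8, 10), (0, 10)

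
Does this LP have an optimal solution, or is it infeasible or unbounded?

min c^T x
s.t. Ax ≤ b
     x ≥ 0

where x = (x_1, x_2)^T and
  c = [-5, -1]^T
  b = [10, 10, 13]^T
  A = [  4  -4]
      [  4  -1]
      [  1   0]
Feasible point: (0, 0) satisfies every constraint, so the LP is feasible.
Direction d = (0, 1): for each constraint row a, a·d ≤ 0 —
  (4)(0) + (-4)(1) = -4 ≤ 0
  (4)(0) + (-1)(1) = -1 ≤ 0
  (1)(0) + (0)(1) = 0 ≤ 0
and d ≥ 0, so (0, 0) + t·d stays feasible for every t ≥ 0. Along this ray z = -5x_1 - x_2 changes by -1 per unit t, so z → −∞.

Unbounded — the objective can decrease without bound over the feasible region.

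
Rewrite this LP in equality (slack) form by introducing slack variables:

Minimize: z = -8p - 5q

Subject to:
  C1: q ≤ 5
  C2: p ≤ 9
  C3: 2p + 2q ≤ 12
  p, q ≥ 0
min z = -8p - 5q

s.t.
  q + s1 = 5
  p + s2 = 9
  2p + 2q + s3 = 12
  p, q, s1, s2, s3 ≥ 0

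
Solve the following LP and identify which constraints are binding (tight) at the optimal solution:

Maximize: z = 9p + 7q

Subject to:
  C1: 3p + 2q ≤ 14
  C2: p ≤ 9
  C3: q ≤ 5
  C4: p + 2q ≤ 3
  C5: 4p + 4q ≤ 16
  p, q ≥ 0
Optimal: p = 3, q = 0
Binding: C4, q ≥ 0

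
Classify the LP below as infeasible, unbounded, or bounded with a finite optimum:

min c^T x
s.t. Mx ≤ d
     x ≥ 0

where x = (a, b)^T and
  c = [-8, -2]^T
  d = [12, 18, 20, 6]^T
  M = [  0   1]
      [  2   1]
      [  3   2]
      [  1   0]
The point (6, 1) satisfies every constraint, so the LP is feasible; the constraints give a ≤ 6 and b ≤ 12, which with a, b ≥ 0 keep the feasible region inside a bounded box. A feasible, bounded LP attains a finite optimum at a vertex.

The LP has an optimal solution: (6, 1) with z = -50.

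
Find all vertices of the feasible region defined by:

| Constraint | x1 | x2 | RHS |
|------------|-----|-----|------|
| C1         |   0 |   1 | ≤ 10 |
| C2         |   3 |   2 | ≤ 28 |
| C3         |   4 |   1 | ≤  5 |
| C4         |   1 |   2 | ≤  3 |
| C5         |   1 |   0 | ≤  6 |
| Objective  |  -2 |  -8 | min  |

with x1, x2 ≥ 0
Each vertex is the intersection of two constraint boundaries that also satisfies all remaining constraints:
  x1 = 0 and x2 = 0 → (0, 0)
  4x1 + x2 = 5 and x2 = 0 → (1.25, 0)
  4x1 + x2 = 5 and x1 + 2x2 = 3 → (1, 1)
  x1 + 2x2 = 3 and x1 = 0 → (0, 1.5)

Vertices: (0, 0), (1.25, 0), (1, 1), (0, 1.5)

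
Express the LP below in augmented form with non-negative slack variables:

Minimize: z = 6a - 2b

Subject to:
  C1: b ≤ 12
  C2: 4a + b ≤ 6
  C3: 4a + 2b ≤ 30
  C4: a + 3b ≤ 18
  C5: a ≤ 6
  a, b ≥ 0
min z = 6a - 2b

s.t.
  b + s1 = 12
  4a + b + s2 = 6
  4a + 2b + s3 = 30
  a + 3b + s4 = 18
  a + s5 = 6
  a, b, s1, s2, s3, s4, s5 ≥ 0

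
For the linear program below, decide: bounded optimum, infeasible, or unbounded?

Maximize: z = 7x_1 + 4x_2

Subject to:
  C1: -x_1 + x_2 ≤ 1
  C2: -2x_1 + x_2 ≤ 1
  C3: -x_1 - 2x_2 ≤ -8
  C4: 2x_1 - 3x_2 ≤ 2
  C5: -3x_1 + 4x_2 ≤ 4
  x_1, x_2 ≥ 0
Feasible point: (3, 3) satisfies every constraint, so the LP is feasible.
Direction d = (3, 2): for each constraint row a, a·d ≤ 0 —
  (-1)(3) + (1)(2) = -1 ≤ 0
  (-2)(3) + (1)(2) = -4 ≤ 0
  (-1)(3) + (-2)(2) = -7 ≤ 0
  (2)(3) + (-3)(2) = 0 ≤ 0
  (-3)(3) + (4)(2) = -1 ≤ 0
and d ≥ 0, so (3, 3) + t·d stays feasible for every t ≥ 0. Along this ray z = 7x_1 + 4x_2 changes by 29 per unit t, so z → +∞.

Unbounded — the objective can increase without bound over the feasible region.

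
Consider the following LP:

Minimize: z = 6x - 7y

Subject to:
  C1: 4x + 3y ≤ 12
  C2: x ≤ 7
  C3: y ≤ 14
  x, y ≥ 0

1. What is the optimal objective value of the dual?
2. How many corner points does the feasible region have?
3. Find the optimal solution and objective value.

1. -28 (by strong duality, equal to the primal optimum)
2. 3
3. x = 0, y = 4, z = -28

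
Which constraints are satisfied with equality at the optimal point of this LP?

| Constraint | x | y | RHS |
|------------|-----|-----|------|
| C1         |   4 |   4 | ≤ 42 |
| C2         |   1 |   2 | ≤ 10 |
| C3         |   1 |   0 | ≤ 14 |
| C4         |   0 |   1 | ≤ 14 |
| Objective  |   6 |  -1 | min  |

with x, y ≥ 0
Optimal: x = 0, y = 5
Slack at optimum:
  C1: slack = 22
  C2: slack = 0 (binding)
  C3: slack = 14
  C4: slack = 9
  x ≥ 0: x = 0 (binding)
  y ≥ 0: y = 5
Binding constraints: C2, x ≥ 0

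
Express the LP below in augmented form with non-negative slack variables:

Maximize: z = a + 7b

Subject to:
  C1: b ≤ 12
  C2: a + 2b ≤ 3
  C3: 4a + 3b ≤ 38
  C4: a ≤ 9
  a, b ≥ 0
max z = a + 7b

s.t.
  b + s1 = 12
  a + 2b + s2 = 3
  4a + 3b + s3 = 38
  a + s4 = 9
  a, b, s1, s2, s3, s4 ≥ 0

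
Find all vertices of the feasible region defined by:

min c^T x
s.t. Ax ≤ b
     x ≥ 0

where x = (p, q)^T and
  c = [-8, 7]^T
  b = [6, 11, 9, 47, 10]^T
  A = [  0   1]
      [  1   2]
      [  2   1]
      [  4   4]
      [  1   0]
Each vertex is the intersection of two constraint boundaries that also satisfies all remaining constraints:
  p = 0 and q = 0 → (0, 0)
  2p + q = 9 and q = 0 → (4.5, 0)
  p + 2q = 11 and 2p + q = 9 → (2.333, 4.333)
  p + 2q = 11 and p = 0 → (0, 5.5)

Vertices: (0, 0), (4.5, 0), (2.333, 4.333), (0, 5.5)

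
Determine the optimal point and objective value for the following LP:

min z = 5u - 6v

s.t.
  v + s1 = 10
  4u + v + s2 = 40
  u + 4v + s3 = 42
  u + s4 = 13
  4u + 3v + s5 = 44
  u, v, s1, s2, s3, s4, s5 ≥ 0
u = 0, v = 10, z = -60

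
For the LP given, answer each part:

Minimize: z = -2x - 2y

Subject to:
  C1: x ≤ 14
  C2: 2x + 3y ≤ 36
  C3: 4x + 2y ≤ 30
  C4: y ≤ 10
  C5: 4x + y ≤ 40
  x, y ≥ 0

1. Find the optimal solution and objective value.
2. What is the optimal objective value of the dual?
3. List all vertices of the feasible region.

1. x = 2.5, y = 10, z = -25
2. -25 (by strong duality, equal to the primal optimum)
3. (0, 0), (7.5, 0), (2.5, 10), (0, 10)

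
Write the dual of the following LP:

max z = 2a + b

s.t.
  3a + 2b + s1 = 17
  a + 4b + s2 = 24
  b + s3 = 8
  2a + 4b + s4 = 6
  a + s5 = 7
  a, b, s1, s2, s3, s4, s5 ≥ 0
Minimize: z = 17y1 + 24y2 + 8y3 + 6y4 + 7y5

Subject to:
  C1: -3y1 - y2 - 2y4 - y5 ≤ -2
  C2: -2y1 - 4y2 - y3 - 4y4 ≤ -1
  y1, y2, y3, y4, y5 ≥ 0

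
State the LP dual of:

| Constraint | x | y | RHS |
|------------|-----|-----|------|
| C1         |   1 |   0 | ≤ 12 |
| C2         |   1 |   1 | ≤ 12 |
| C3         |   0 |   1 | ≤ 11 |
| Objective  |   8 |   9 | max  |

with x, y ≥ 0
Minimize: z = 12y1 + 12y2 + 11y3

Subject to:
  C1: -y1 - y2 ≤ -8
  C2: -y2 - y3 ≤ -9
  y1, y2, y3 ≥ 0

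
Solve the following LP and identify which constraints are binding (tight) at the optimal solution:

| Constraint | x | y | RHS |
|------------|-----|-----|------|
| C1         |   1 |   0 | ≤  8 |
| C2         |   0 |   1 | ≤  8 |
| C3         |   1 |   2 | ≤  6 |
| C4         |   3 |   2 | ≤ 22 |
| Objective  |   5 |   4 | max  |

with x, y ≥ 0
Optimal: x = 6, y = 0
Binding: C3, y ≥ 0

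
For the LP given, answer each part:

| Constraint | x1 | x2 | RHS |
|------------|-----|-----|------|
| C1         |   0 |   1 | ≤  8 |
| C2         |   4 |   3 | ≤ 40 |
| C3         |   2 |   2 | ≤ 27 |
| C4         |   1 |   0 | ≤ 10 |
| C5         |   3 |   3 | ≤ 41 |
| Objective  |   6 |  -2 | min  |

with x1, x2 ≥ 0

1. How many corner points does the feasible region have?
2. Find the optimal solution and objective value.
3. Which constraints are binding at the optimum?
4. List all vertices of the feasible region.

1. 4
2. x1 = 0, x2 = 8, z = -16
3. C1, x1 ≥ 0
4. (0, 0), (10, 0), (4, 8), (0, 8)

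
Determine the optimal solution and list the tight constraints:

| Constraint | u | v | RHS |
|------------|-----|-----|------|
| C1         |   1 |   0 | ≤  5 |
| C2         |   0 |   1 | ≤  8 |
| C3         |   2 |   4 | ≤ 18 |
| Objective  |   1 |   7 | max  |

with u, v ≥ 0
Optimal: u = 0, v = 4.5
Binding: C3, u ≥ 0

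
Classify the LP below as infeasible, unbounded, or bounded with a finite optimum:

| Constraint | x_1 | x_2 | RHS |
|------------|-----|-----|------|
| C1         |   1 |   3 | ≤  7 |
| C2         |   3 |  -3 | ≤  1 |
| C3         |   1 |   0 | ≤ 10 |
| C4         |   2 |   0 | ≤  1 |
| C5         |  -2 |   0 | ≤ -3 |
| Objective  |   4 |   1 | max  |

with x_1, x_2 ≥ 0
C4 requires 2x_1 ≤ 1, while C5 (-2x_1 ≤ -3) is equivalent to 2x_1 ≥ 3. Together they would need 3 ≤ 2x_1 ≤ 1, which is impossible since 3 > 1. No point satisfies all constraints.

The feasible region is empty; the LP is infeasible.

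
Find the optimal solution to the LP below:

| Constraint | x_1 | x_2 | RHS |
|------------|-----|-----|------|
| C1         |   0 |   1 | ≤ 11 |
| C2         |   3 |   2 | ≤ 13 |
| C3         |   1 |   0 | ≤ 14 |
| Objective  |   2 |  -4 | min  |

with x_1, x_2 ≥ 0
Each vertex is the intersection of two constraint boundaries that also satisfies all remaining constraints:
  x_1 = 0 and x_2 = 0 → (0, 0)
  3x_1 + 2x_2 = 13 and x_2 = 0 → (4.333, 0)
  3x_1 + 2x_2 = 13 and x_1 = 0 → (0, 6.5)

Evaluating z = 2x_1 - 4x_2 at each vertex:
  (0, 0): z = 0
  (4.333, 0): z = 8.667
  (0, 6.5): z = -26

The minimum is at (0, 6.5) with z = -26.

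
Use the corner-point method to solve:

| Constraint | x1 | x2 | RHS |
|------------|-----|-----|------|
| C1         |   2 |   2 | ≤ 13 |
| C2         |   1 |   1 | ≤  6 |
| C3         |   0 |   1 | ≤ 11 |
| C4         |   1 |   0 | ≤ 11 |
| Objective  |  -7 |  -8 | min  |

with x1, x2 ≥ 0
x1 = 0, x2 = 6, z = -48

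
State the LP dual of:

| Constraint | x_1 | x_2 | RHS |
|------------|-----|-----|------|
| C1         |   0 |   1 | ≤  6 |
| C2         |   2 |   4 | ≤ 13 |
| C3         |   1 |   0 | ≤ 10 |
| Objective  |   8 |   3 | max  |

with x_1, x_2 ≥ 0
Minimize: z = 6y1 + 13y2 + 10y3

Subject to:
  C1: -2y2 - y3 ≤ -8
  C2: -y1 - 4y2 ≤ -3
  y1, y2, y3 ≥ 0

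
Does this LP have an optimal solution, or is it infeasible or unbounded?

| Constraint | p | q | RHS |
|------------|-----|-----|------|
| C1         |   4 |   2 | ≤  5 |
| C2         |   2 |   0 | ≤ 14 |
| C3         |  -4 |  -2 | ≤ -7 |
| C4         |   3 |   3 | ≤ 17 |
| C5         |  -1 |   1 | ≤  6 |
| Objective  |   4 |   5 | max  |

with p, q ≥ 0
C1 requires 4p + 2q ≤ 5, while C3 (-4p - 2q ≤ -7) is equivalent to 4p + 2q ≥ 7. Together they would need 7 ≤ 4p + 2q ≤ 5, which is impossible since 7 > 5. No point satisfies all constraints.

Infeasible: no point satisfies all constraints simultaneously.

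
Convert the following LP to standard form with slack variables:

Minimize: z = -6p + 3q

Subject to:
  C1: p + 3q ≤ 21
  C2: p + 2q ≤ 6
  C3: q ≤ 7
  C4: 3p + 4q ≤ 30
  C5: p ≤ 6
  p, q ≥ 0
min z = -6p + 3q

s.t.
  p + 3q + s1 = 21
  p + 2q + s2 = 6
  q + s3 = 7
  3p + 4q + s4 = 30
  p + s5 = 6
  p, q, s1, s2, s3, s4, s5 ≥ 0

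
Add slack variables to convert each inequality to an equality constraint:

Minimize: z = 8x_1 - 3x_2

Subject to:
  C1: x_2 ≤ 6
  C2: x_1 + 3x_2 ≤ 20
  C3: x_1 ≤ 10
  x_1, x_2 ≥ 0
min z = 8x_1 - 3x_2

s.t.
  x_2 + s1 = 6
  x_1 + 3x_2 + s2 = 20
  x_1 + s3 = 10
  x_1, x_2, s1, s2, s3 ≥ 0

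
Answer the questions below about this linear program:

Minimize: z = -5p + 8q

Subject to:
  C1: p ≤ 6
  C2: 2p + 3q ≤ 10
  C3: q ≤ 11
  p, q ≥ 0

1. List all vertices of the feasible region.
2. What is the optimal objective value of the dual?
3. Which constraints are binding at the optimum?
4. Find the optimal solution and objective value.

1. (0, 0), (5, 0), (0, 3.333)
2. -25 (by strong duality, equal to the primal optimum)
3. C2, q ≥ 0
4. p = 5, q = 0, z = -25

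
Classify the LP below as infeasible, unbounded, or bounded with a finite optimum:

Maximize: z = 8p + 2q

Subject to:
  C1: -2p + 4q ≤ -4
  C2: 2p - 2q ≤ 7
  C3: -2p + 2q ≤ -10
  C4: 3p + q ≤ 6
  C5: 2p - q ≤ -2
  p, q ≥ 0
C2 requires 2p - 2q ≤ 7, while C3 (-2p + 2q ≤ -10) is equivalent to 2p - 2q ≥ 10. Together they would need 10 ≤ 2p - 2q ≤ 7, which is impossible since 10 > 7. No point satisfies all constraints.

The feasible region is empty; the LP is infeasible.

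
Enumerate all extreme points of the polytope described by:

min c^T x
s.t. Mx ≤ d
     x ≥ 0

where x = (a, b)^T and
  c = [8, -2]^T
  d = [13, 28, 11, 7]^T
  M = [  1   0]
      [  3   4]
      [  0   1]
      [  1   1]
Each vertex is the intersection of two constraint boundaries that also satisfies all remaining constraints:
  a = 0 and b = 0 → (0, 0)
  a + b = 7 and b = 0 → (7, 0)
  3a + 4b = 28 and a + b = 7 → (0, 7)

Vertices: (0, 0), (7, 0), (0, 7)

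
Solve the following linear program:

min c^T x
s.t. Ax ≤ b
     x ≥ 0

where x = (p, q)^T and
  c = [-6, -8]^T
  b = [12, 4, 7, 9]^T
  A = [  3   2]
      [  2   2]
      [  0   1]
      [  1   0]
Each vertex is the intersection of two constraint boundaries that also satisfies all remaining constraints:
  p = 0 and q = 0 → (0, 0)
  2p + 2q = 4 and q = 0 → (2, 0)
  2p + 2q = 4 and p = 0 → (0, 2)

Evaluating z = -6p - 8q at each vertex:
  (0, 0): z = 0
  (2, 0): z = -12
  (0, 2): z = -16

The minimum is at (0, 2) with z = -16.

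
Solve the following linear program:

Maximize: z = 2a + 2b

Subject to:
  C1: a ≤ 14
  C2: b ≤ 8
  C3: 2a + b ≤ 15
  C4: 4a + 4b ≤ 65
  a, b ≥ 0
Each vertex is the intersection of two constraint boundaries that also satisfies all remaining constraints:
  a = 0 and b = 0 → (0, 0)
  2a + b = 15 and b = 0 → (7.5, 0)
  b = 8 and 2a + b = 15 → (3.5, 8)
  b = 8 and a = 0 → (0, 8)

Evaluating z = 2a + 2b at each vertex:
  (0, 0): z = 0
  (7.5, 0): z = 15
  (3.5, 8): z = 23
  (0, 8): z = 16

The maximum is at (3.5, 8) with z = 23.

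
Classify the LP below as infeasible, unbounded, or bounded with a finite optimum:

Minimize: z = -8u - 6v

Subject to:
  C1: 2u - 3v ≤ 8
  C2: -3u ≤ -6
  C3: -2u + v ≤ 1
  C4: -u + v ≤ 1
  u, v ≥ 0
Feasible point: (2, 0) satisfies every constraint, so the LP is feasible.
Direction d = (1, 1): for each constraint row a, a·d ≤ 0 —
  (2)(1) + (-3)(1) = -1 ≤ 0
  (-3)(1) + (0)(1) = -3 ≤ 0
  (-2)(1) + (1)(1) = -1 ≤ 0
  (-1)(1) + (1)(1) = 0 ≤ 0
and d ≥ 0, so (2, 0) + t·d stays feasible for every t ≥ 0. Along this ray z = -8u - 6v changes by -14 per unit t, so z → −∞.

The LP is unbounded; z can be made arbitrarily small.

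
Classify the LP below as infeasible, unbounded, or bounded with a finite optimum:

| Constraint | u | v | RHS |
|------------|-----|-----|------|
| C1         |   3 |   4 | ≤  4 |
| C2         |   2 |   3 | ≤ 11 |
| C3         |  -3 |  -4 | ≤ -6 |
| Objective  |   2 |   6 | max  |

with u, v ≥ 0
C1 requires 3u + 4v ≤ 4, while C3 (-3u - 4v ≤ -6) is equivalent to 3u + 4v ≥ 6. Together they would need 6 ≤ 3u + 4v ≤ 4, which is impossible since 6 > 4. No point satisfies all constraints.

The feasible region is empty; the LP is infeasible.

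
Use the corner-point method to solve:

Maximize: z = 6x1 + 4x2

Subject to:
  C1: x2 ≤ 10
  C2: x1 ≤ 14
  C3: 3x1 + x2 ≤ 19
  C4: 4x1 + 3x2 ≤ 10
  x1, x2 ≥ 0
x1 = 2.5, x2 = 0, z = 15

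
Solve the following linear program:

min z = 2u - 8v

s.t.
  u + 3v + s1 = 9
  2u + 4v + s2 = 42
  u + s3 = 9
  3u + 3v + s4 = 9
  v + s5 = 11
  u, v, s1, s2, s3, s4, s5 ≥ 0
Each vertex is the intersection of two constraint boundaries that also satisfies all remaining constraints:
  u = 0 and v = 0 → (0, 0)
  3u + 3v = 9 and v = 0 → (3, 0)
  u + 3v = 9 and 3u + 3v = 9 → (0, 3)

Evaluating z = 2u - 8v at each vertex:
  (0, 0): z = 0
  (3, 0): z = 6
  (0, 3): z = -24

The minimum is at (0, 3) with z = -24.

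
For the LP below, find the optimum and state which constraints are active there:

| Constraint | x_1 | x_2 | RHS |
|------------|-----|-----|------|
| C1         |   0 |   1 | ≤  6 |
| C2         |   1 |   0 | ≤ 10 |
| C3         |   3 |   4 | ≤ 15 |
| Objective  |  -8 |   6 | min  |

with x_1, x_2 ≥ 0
Optimal: x_1 = 5, x_2 = 0
Binding: C3, x_2 ≥ 0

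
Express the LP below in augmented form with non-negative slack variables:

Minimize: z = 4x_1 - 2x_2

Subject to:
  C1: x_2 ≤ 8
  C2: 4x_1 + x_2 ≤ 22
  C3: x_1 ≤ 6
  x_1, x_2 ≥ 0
min z = 4x_1 - 2x_2

s.t.
  x_2 + s1 = 8
  4x_1 + x_2 + s2 = 22
  x_1 + s3 = 6
  x_1, x_2, s1, s2, s3 ≥ 0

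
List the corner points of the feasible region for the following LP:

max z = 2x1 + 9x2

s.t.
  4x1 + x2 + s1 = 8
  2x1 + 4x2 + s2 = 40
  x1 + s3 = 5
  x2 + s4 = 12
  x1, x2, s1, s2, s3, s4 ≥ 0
Each vertex is the intersection of two constraint boundaries that also satisfies all remaining constraints:
  x1 = 0 and x2 = 0 → (0, 0)
  4x1 + x2 = 8 and x2 = 0 → (2, 0)
  4x1 + x2 = 8 and x1 = 0 → (0, 8)

Vertices: (0, 0), (2, 0), (0, 8)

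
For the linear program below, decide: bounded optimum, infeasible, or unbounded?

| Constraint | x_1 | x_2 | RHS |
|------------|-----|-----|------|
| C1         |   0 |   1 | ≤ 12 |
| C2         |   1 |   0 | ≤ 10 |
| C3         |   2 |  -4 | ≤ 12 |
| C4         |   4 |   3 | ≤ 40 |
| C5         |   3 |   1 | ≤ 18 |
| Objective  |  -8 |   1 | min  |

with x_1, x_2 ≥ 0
The point (6, 0) satisfies every constraint, so the LP is feasible; the constraints give x_1 ≤ 10 and x_2 ≤ 12, which with x_1, x_2 ≥ 0 keep the feasible region inside a bounded box. A feasible, bounded LP attains a finite optimum at a vertex.

Evaluating z = -8x_1 + x_2 at each vertex:
  (0, 0): z = 0
  (6, 0): z = -48
  (2.8, 9.6): z = -12.8
  (1, 12): z = 4
  (0, 12): z = 12

Feasible with finite optimum z* = -48 at (6, 0).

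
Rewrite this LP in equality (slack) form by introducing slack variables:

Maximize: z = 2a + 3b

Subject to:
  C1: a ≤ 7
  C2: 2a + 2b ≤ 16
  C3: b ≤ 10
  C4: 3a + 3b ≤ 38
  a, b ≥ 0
max z = 2a + 3b

s.t.
  a + s1 = 7
  2a + 2b + s2 = 16
  b + s3 = 10
  3a + 3b + s4 = 38
  a, b, s1, s2, s3, s4 ≥ 0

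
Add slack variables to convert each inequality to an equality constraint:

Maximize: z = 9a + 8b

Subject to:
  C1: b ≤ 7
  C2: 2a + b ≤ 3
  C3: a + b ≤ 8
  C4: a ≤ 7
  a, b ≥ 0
max z = 9a + 8b

s.t.
  b + s1 = 7
  2a + b + s2 = 3
  a + b + s3 = 8
  a + s4 = 7
  a, b, s1, s2, s3, s4 ≥ 0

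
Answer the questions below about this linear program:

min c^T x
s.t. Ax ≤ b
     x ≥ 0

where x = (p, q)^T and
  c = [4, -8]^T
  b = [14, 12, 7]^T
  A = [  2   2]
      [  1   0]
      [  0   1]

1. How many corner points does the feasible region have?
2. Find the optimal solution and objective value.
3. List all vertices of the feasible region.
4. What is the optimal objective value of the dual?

1. 3
2. p = 0, q = 7, z = -56
3. (0, 0), (7, 0), (0, 7)
4. -56 (by strong duality, equal to the primal optimum)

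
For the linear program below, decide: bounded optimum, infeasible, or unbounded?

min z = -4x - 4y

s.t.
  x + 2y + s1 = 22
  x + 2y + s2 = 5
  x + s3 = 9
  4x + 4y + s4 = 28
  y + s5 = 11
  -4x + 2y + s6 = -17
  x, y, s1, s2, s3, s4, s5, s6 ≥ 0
The point (5, 0) satisfies every constraint, so the LP is feasible; the constraints give x ≤ 9 and y ≤ 11, which with x, y ≥ 0 keep the feasible region inside a bounded box. A feasible, bounded LP attains a finite optimum at a vertex.

Evaluating z = -4x - 4y at each vertex:
  (4.25, 0): z = -17
  (5, 0): z = -20
  (4.4, 0.3): z = -18.8

Bounded optimum: z* = -20 at (5, 0).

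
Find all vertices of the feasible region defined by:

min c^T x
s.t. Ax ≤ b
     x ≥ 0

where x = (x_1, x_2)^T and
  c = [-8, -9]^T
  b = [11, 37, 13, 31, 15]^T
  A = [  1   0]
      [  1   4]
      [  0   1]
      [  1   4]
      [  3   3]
Each vertex is the intersection of two constraint boundaries that also satisfies all remaining constraints:
  x_1 = 0 and x_2 = 0 → (0, 0)
  3x_1 + 3x_2 = 15 and x_2 = 0 → (5, 0)
  3x_1 + 3x_2 = 15 and x_1 = 0 → (0, 5)

Vertices: (0, 0), (5, 0), (0, 5)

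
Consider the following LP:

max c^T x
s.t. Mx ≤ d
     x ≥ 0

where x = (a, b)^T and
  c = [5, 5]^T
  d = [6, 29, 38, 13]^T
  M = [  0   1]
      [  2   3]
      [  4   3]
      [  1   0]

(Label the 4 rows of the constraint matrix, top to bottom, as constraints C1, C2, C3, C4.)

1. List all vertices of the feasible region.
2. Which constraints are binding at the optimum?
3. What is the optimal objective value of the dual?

1. (0, 0), (9.5, 0), (5, 6), (0, 6)
2. C1, C3
3. 55 (by strong duality, equal to the primal optimum)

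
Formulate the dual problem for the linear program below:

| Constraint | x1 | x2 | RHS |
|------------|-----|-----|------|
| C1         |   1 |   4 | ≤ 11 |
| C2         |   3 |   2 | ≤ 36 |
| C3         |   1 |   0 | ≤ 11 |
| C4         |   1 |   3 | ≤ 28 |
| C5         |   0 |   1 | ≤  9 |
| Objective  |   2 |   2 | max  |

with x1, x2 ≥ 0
Minimize: z = 11y1 + 36y2 + 11y3 + 28y4 + 9y5

Subject to:
  C1: -y1 - 3y2 - y3 - y4 ≤ -2
  C2: -4y1 - 2y2 - 3y4 - y5 ≤ -2
  y1, y2, y3, y4, y5 ≥ 0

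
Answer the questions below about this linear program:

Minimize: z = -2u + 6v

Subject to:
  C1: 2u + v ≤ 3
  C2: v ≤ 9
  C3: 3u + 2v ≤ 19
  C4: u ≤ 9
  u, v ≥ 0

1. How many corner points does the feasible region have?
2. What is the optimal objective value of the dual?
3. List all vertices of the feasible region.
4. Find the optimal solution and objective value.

1. 3
2. -3 (by strong duality, equal to the primal optimum)
3. (0, 0), (1.5, 0), (0, 3)
4. u = 1.5, v = 0, z = -3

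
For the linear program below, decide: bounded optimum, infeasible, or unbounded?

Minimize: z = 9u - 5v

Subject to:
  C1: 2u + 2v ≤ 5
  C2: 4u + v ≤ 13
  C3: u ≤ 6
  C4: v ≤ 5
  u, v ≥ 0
The point (0, 2.5) satisfies every constraint, so the LP is feasible; the constraints give u ≤ 6 and v ≤ 5, which with u, v ≥ 0 keep the feasible region inside a bounded box. A feasible, bounded LP attains a finite optimum at a vertex.

The LP has an optimal solution: (0, 2.5) with z = -12.5.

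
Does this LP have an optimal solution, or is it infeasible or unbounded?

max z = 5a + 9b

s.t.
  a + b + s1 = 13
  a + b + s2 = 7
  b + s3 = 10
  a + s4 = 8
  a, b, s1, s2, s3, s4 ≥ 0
The point (0, 7) satisfies every constraint, so the LP is feasible; the constraints give a ≤ 8 and b ≤ 10, which with a, b ≥ 0 keep the feasible region inside a bounded box. A feasible, bounded LP attains a finite optimum at a vertex.

Bounded optimum: z* = 63 at (0, 7).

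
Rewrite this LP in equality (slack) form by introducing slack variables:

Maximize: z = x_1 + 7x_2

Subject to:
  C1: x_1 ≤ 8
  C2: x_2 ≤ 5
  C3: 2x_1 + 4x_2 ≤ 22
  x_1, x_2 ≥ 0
max z = x_1 + 7x_2

s.t.
  x_1 + s1 = 8
  x_2 + s2 = 5
  2x_1 + 4x_2 + s3 = 22
  x_1, x_2, s1, s2, s3 ≥ 0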